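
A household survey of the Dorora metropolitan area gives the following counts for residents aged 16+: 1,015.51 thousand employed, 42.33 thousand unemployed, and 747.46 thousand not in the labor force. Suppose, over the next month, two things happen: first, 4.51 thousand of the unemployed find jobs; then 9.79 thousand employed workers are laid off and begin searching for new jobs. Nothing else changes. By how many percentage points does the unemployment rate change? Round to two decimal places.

The unemployment rate changes by +0.50 percentage points.

Initially, labor force = 1,015.51 + 42.33 = 1,057.84 thousand, so u = 42.33/1,057.84 = 4.00%.
After the first change, unemployed falls and employed rises by 4.51; labor force unchanged → E = 1,020.02, U = 37.82, labor force = 1,057.84 thousand.
After the second change, employed falls and unemployed rises by 9.79; labor force unchanged → E = 1,010.23, U = 47.61, labor force = 1,057.84 thousand.
New unemployment rate = 47.61 / 1,057.84 = 4.50%.
Change = 4.50% − 4.00% = +0.50 percentage points.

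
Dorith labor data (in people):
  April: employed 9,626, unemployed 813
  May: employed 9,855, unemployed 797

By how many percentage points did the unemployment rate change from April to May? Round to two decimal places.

The unemployment rate changed by −0.31 percentage points.

April: labor force = 9,626 + 813 = 10,439; u = 813/10,439 = 7.79%.
May: labor force = 9,855 + 797 = 10,652; u = 797/10,652 = 7.48%.
Change = 7.48% − 7.79% = −0.31 pp.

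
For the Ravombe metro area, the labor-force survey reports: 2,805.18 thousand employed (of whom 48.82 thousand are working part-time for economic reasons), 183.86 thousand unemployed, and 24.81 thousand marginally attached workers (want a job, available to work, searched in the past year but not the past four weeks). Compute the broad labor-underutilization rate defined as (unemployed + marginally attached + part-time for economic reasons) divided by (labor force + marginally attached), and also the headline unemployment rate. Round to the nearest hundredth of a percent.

Labor force = 2,805.18 + 183.86 = 2,989.04 thousand.
Numerator = 183.86 + 24.81 + 48.82 = 257.49 thousand.
Denominator = 2,989.04 + 24.81 = 3,013.85 thousand.
Broad rate = 257.49 / 3,013.85 = 8.54%.
Headline unemployment rate = 183.86 / 2,989.04 = 6.15%.

Broad underutilization rate ≈ 8.54%; headline unemployment rate ≈ 6.15%.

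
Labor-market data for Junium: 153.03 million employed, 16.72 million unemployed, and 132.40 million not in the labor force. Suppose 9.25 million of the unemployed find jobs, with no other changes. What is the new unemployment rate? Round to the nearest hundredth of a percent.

New unemployment rate ≈ 4.40%.

Initially, labor force = 153.03 + 16.72 = 169.75 million, so u = 16.72/169.75 = 9.85%.
After the change, unemployed falls and employed rises by 9.25; labor force unchanged → E = 162.28, U = 7.47, labor force = 169.75 million.
New unemployment rate = 7.47 / 169.75 = 4.40%.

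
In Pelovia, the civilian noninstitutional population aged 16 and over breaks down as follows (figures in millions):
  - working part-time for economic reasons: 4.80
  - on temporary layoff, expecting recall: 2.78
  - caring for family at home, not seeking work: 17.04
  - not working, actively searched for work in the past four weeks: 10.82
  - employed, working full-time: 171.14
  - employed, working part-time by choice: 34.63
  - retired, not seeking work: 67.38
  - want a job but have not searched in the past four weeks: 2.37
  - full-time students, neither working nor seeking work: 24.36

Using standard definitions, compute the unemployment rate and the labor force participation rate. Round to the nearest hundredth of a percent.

Unemployment rate ≈ 6.07%; labor force participation rate ≈ 66.85%.

Employed = 4.80 + 171.14 + 34.63 = 210.57 million (anyone who worked, including part-time for economic reasons, counts as employed).
Unemployed = 2.78 + 10.82 = 13.60 million (jobless and actively searching, or on temporary layoff).
Labor force = 210.57 + 13.60 = 224.17 million.
Not in labor force = 17.04 + 67.38 + 2.37 + 24.36 = 111.15 million (those not working and not actively searching are outside the labor force — including those who want a job but have given up searching).
Civilian working-age population = 224.17 + 111.15 = 335.32 million.
Unemployment rate = 13.60 / 224.17 = 6.07%.
Labor force participation rate = 224.17 / 335.32 = 66.85%.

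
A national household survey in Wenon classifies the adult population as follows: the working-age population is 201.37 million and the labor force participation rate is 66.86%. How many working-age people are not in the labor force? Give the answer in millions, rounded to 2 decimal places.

About 66.73 million are not in the labor force.

Share not in the labor force = 1 − 0.6686 = 0.3314.
Not in labor force = 0.3314 × 201.37 ≈ 66.73 million.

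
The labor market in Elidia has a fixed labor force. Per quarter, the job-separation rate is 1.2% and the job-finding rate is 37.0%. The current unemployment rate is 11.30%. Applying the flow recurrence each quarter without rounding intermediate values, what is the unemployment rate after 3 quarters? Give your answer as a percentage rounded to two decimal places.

Unemployment rate after three quarters ≈ 5.07%.

With a fixed labor force, u_{t+1} = u_t + s·(1−u_t) − f·u_t = u_t·(1−s−f) + s.
Here 1−s−f = 0.618 and s = 0.012.
u_1 = 0.113000 × 0.618 + 0.012 = 0.081834.
u_2 = 0.081834 × 0.618 + 0.012 = 0.062573.
u_3 = 0.062573 × 0.618 + 0.012 = 0.050670.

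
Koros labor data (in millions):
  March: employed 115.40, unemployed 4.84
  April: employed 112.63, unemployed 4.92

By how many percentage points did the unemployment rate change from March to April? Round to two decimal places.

March: labor force = 115.40 + 4.84 = 120.24; u = 4.84/120.24 = 4.03%.
April: labor force = 112.63 + 4.92 = 117.55; u = 4.92/117.55 = 4.19%.
Change = 4.19% − 4.03% = +0.16 pp.

The unemployment rate changed by +0.16 percentage points.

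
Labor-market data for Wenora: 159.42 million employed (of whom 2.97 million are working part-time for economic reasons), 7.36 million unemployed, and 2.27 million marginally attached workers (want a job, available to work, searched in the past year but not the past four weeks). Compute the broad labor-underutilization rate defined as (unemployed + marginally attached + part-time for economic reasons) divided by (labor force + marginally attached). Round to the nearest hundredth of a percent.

Labor force = 159.42 + 7.36 = 166.78 million.
Numerator = 7.36 + 2.27 + 2.97 = 12.60 million.
Denominator = 166.78 + 2.27 = 169.05 million.
Broad rate = 12.60 / 169.05 = 7.45%.

Broad underutilization rate ≈ 7.45%.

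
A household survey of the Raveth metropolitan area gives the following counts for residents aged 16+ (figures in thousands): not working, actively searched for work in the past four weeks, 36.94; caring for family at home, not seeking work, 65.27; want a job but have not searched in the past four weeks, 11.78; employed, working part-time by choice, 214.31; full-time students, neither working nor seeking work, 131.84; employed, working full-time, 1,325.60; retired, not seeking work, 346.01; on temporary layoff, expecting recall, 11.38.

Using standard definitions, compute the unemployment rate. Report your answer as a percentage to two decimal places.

Employed = 214.31 + 1,325.60 = 1,539.91 thousand.
Unemployed = 36.94 + 11.38 = 48.32 thousand (jobless and actively searching, or on temporary layoff).
Labor force = 1,539.91 + 48.32 = 1,588.23 thousand.
Unemployment rate = 48.32 / 1,588.23 = 3.04%.

Unemployment rate ≈ 3.04%.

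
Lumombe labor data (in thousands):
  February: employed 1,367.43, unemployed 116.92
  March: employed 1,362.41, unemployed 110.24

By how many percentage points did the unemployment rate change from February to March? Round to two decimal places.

February: labor force = 1,367.43 + 116.92 = 1,484.35; u = 116.92/1,484.35 = 7.88%.
March: labor force = 1,362.41 + 110.24 = 1,472.65; u = 110.24/1,472.65 = 7.49%.
Change = 7.49% − 7.88% = −0.39 pp.

The unemployment rate changed by −0.39 percentage points.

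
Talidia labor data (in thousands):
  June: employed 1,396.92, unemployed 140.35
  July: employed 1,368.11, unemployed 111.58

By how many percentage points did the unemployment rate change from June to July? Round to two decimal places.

The unemployment rate changed by −1.59 percentage points.

June: labor force = 1,396.92 + 140.35 = 1,537.27; u = 140.35/1,537.27 = 9.13%.
July: labor force = 1,368.11 + 111.58 = 1,479.69; u = 111.58/1,479.69 = 7.54%.
Change = 7.54% − 9.13% = −1.59 pp.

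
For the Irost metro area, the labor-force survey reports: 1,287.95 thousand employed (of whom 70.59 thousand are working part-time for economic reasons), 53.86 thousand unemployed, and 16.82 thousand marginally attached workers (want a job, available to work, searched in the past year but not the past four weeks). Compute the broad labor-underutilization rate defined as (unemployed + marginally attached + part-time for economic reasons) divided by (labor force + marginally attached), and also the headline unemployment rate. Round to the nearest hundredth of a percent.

Labor force = 1,287.95 + 53.86 = 1,341.81 thousand.
Numerator = 53.86 + 16.82 + 70.59 = 141.27 thousand.
Denominator = 1,341.81 + 16.82 = 1,358.63 thousand.
Broad rate = 141.27 / 1,358.63 = 10.40%.
Headline unemployment rate = 53.86 / 1,341.81 = 4.01%.

Broad underutilization rate ≈ 10.40%; headline unemployment rate ≈ 4.01%.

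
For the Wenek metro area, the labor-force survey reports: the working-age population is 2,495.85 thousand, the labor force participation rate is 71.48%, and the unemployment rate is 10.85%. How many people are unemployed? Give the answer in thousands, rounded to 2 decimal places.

Labor force = 0.7148 × 2,495.85 = 1,784.03 thousand.
Unemployed = 0.1085 × 1,784.03 ≈ 193.57 thousand.

About 193.57 thousand are unemployed.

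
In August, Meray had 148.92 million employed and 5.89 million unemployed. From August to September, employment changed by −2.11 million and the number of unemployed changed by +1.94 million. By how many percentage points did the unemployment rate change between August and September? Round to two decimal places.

The unemployment rate changed by +1.26 percentage points.

August: labor force = 148.92 + 5.89 = 154.81; u = 5.89/154.81 = 3.80%.
September: labor force = 146.81 + 7.83 = 154.64; u = 7.83/154.64 = 5.06%.
Change = 5.06% − 3.80% = +1.26 pp.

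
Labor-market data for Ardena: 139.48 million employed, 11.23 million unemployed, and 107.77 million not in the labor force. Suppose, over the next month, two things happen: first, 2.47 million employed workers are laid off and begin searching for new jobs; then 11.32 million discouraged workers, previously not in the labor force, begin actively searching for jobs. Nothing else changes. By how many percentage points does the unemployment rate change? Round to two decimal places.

The unemployment rate changes by +7.99 percentage points.

Initially, labor force = 139.48 + 11.23 = 150.71 million, so u = 11.23/150.71 = 7.45%.
After the first change, employed falls and unemployed rises by 2.47; labor force unchanged → E = 137.01, U = 13.70, labor force = 150.71 million.
After the second change, unemployed and labor force both rise by 11.32 → E = 137.01, U = 25.02, labor force = 162.03 million.
New unemployment rate = 25.02 / 162.03 = 15.44%.
Change = 15.44% − 7.45% = +7.99 percentage points.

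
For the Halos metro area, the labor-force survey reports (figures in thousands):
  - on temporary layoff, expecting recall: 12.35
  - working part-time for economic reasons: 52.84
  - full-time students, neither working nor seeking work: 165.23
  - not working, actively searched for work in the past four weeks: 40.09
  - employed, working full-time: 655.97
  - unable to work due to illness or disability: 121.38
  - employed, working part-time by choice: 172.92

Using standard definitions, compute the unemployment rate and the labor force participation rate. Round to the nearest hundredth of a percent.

Unemployment rate ≈ 5.61%; labor force participation rate ≈ 76.52%.

Employed = 52.84 + 655.97 + 172.92 = 881.73 thousand (anyone who worked, including part-time for economic reasons, counts as employed).
Unemployed = 12.35 + 40.09 = 52.44 thousand (jobless and actively searching, or on temporary layoff).
Labor force = 881.73 + 52.44 = 934.17 thousand.
Not in labor force = 165.23 + 121.38 = 286.61 thousand (those not working and not actively searching are outside the labor force).
Civilian working-age population = 934.17 + 286.61 = 1,220.78 thousand.
Unemployment rate = 52.44 / 934.17 = 5.61%.
Labor force participation rate = 934.17 / 1,220.78 = 76.52%.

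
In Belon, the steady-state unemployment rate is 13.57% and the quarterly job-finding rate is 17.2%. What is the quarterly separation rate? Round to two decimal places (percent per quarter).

From u* = s/(s+f): s = u·f/(1−u).
s = 0.1357 × 17.2 / (1 − 0.1357) = 2.3340 / 0.8643 ≈ 2.70% per quarter.

Separation rate ≈ 2.70% per quarter.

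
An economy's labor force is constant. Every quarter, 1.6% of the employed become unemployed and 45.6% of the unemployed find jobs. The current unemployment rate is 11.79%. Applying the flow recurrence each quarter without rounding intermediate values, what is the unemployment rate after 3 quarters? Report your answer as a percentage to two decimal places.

Unemployment rate after three quarters ≈ 4.63%.

With a fixed labor force, u_{t+1} = u_t + s·(1−u_t) − f·u_t = u_t·(1−s−f) + s.
Here 1−s−f = 0.528 and s = 0.016.
u_1 = 0.117900 × 0.528 + 0.016 = 0.078251.
u_2 = 0.078251 × 0.528 + 0.016 = 0.057317.
u_3 = 0.057317 × 0.528 + 0.016 = 0.046263.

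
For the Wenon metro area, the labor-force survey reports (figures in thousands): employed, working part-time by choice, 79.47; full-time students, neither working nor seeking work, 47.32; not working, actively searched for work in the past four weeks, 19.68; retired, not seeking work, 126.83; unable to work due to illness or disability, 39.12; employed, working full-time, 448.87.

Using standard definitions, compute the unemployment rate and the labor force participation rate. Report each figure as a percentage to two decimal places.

Employed = 79.47 + 448.87 = 528.34 thousand.
Unemployed = 19.68 thousand.
Labor force = 528.34 + 19.68 = 548.02 thousand.
Not in labor force = 47.32 + 126.83 + 39.12 = 213.27 thousand (those not working and not actively searching are outside the labor force).
Civilian working-age population = 548.02 + 213.27 = 761.29 thousand.
Unemployment rate = 19.68 / 548.02 = 3.59%.
Labor force participation rate = 548.02 / 761.29 = 71.99%.

Unemployment rate ≈ 3.59%; labor force participation rate ≈ 71.99%.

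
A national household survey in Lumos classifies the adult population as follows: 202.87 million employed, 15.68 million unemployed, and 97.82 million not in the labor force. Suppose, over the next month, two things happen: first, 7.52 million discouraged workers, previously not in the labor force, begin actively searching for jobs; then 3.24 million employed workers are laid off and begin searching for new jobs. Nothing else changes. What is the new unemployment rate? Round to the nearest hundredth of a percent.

Initially, labor force = 202.87 + 15.68 = 218.55 million, so u = 15.68/218.55 = 7.17%.
After the first change, unemployed and labor force both rise by 7.52 → E = 202.87, U = 23.20, labor force = 226.07 million.
After the second change, employed falls and unemployed rises by 3.24; labor force unchanged → E = 199.63, U = 26.44, labor force = 226.07 million.
New unemployment rate = 26.44 / 226.07 = 11.70%.

New unemployment rate ≈ 11.70%.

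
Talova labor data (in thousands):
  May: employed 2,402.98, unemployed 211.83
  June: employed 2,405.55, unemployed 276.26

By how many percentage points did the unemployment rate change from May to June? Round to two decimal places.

May: labor force = 2,402.98 + 211.83 = 2,614.81; u = 211.83/2,614.81 = 8.10%.
June: labor force = 2,405.55 + 276.26 = 2,681.81; u = 276.26/2,681.81 = 10.30%.
Change = 10.30% − 8.10% = +2.20 pp.

The unemployment rate changed by +2.20 percentage points.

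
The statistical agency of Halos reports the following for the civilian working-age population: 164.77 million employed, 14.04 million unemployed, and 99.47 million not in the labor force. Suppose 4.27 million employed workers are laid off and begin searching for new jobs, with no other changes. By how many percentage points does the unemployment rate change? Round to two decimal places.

The unemployment rate changes by +2.39 percentage points.

Initially, labor force = 164.77 + 14.04 = 178.81 million, so u = 14.04/178.81 = 7.85%.
After the change, employed falls and unemployed rises by 4.27; labor force unchanged → E = 160.50, U = 18.31, labor force = 178.81 million.
New unemployment rate = 18.31 / 178.81 = 10.24%.
Change = 10.24% − 7.85% = +2.39 percentage points.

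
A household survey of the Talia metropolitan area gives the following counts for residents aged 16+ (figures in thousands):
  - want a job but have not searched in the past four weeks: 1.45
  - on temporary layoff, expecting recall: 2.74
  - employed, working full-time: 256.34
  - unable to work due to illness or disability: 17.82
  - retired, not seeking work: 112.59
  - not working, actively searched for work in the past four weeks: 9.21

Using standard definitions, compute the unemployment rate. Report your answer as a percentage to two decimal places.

Unemployment rate ≈ 4.45%.

Employed = 256.34 thousand.
Unemployed = 2.74 + 9.21 = 11.95 thousand (jobless and actively searching, or on temporary layoff).
Labor force = 256.34 + 11.95 = 268.29 thousand.
Unemployment rate = 11.95 / 268.29 = 4.45%.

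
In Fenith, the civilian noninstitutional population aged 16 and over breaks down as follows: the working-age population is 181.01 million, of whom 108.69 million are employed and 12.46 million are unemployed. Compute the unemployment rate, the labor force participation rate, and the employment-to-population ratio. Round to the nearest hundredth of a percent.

Unemployment rate ≈ 10.28%; labor force participation rate ≈ 66.93%; employment-population ratio ≈ 60.05%.

Labor force = employed + unemployed = 108.69 + 12.46 = 121.15 million.
Unemployment rate = 12.46 / 121.15 = 10.28%.
Labor force participation rate = 121.15 / 181.01 = 66.93%.
Employment-population ratio = 108.69 / 181.01 = 60.05%.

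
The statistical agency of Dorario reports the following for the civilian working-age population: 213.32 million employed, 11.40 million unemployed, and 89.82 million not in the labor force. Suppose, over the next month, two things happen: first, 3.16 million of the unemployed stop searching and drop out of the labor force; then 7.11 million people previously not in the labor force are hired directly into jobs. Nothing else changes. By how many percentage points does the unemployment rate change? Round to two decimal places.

The unemployment rate changes by −1.47 percentage points.

Initially, labor force = 213.32 + 11.40 = 224.72 million, so u = 11.40/224.72 = 5.07%.
After the first change, unemployed and labor force both fall by 3.16 → E = 213.32, U = 8.24, labor force = 221.56 million.
After the second change, employed and labor force both rise by 7.11; unemployed unchanged → E = 220.43, U = 8.24, labor force = 228.67 million.
New unemployment rate = 8.24 / 228.67 = 3.60%.
Change = 3.60% − 5.07% = −1.47 percentage points.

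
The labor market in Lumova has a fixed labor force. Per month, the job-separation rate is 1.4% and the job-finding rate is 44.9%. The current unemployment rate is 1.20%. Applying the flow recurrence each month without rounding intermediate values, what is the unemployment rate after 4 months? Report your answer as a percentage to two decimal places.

Unemployment rate after four months ≈ 2.87%.

With a fixed labor force, u_{t+1} = u_t + s·(1−u_t) − f·u_t = u_t·(1−s−f) + s.
Here 1−s−f = 0.537 and s = 0.014.
u_1 = 0.012000 × 0.537 + 0.014 = 0.020444.
u_2 = 0.020444 × 0.537 + 0.014 = 0.024978.
u_3 = 0.024978 × 0.537 + 0.014 = 0.027413.
u_4 = 0.027413 × 0.537 + 0.014 = 0.028721.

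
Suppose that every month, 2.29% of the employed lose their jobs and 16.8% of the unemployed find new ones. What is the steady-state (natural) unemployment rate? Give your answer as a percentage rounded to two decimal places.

At steady state the flows balance: s·E = f·U, so U/(E+U) = s/(s+f).
u* = 2.29 / (2.29 + 16.8) = 2.29 / 19.09 = 12.00%.

Steady-state unemployment rate ≈ 12.00%.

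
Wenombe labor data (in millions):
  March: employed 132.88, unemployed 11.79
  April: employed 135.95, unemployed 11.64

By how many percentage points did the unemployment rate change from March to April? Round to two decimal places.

March: labor force = 132.88 + 11.79 = 144.67; u = 11.79/144.67 = 8.15%.
April: labor force = 135.95 + 11.64 = 147.59; u = 11.64/147.59 = 7.89%.
Change = 7.89% − 8.15% = −0.26 pp.

The unemployment rate changed by −0.26 percentage points.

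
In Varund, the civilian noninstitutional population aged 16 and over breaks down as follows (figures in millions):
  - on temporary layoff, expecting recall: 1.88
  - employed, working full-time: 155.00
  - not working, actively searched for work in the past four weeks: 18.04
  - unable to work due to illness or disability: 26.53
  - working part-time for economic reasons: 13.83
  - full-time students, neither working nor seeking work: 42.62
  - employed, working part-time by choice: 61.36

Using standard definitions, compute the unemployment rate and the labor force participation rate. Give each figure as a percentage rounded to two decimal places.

Unemployment rate ≈ 7.96%; labor force participation rate ≈ 78.34%.

Employed = 155.00 + 13.83 + 61.36 = 230.19 million (anyone who worked, including part-time for economic reasons, counts as employed).
Unemployed = 1.88 + 18.04 = 19.92 million (jobless and actively searching, or on temporary layoff).
Labor force = 230.19 + 19.92 = 250.11 million.
Not in labor force = 26.53 + 42.62 = 69.15 million (those not working and not actively searching are outside the labor force).
Civilian working-age population = 250.11 + 69.15 = 319.26 million.
Unemployment rate = 19.92 / 250.11 = 7.96%.
Labor force participation rate = 250.11 / 319.26 = 78.34%.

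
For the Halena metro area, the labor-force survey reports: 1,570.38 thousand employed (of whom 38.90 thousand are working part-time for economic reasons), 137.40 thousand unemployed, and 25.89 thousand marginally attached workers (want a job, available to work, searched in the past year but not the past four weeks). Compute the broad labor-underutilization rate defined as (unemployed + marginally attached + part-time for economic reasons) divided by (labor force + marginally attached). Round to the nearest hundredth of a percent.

Labor force = 1,570.38 + 137.40 = 1,707.78 thousand.
Numerator = 137.40 + 25.89 + 38.90 = 202.19 thousand.
Denominator = 1,707.78 + 25.89 = 1,733.67 thousand.
Broad rate = 202.19 / 1,733.67 = 11.66%.

Broad underutilization rate ≈ 11.66%.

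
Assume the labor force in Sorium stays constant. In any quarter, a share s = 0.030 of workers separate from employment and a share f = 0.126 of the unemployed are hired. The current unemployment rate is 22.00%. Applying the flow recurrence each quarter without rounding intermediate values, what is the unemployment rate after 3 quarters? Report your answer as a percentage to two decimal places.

With a fixed labor force, u_{t+1} = u_t + s·(1−u_t) − f·u_t = u_t·(1−s−f) + s.
Here 1−s−f = 0.844 and s = 0.030.
u_1 = 0.220000 × 0.844 + 0.030 = 0.215680.
u_2 = 0.215680 × 0.844 + 0.030 = 0.212034.
u_3 = 0.212034 × 0.844 + 0.030 = 0.208957.

Unemployment rate after three quarters ≈ 20.90%.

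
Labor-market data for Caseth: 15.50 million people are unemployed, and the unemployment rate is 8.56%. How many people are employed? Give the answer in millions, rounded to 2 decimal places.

About 165.57 million are employed.

Labor force = U / u = 15.50 / 0.0856 ≈ 181.07 million.
Employed = labor force − unemployed = 181.07 − 15.50 = 165.57 million.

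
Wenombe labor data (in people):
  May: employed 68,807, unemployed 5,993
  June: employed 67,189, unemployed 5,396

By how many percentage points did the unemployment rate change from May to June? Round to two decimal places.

The unemployment rate changed by −0.58 percentage points.

May: labor force = 68,807 + 5,993 = 74,800; u = 5,993/74,800 = 8.01%.
June: labor force = 67,189 + 5,396 = 72,585; u = 5,396/72,585 = 7.43%.
Change = 7.43% − 8.01% = −0.58 pp.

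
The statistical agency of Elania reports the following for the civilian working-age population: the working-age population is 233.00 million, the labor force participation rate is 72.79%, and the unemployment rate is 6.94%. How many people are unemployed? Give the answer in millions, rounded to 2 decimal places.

About 11.77 million are unemployed.

Labor force = 0.7279 × 233.00 = 169.60 million.
Unemployed = 0.0694 × 169.60 ≈ 11.77 million.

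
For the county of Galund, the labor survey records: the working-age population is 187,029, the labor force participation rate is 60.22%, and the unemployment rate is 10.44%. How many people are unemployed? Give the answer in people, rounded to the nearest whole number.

About 11,758 are unemployed.

Labor force = 0.6022 × 187,029 = 112,629.
Unemployed = 0.1044 × 112,629 ≈ 11,758.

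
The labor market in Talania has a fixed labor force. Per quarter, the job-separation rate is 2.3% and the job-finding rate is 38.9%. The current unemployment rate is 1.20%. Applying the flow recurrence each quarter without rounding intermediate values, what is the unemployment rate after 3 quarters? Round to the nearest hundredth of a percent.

Unemployment rate after three quarters ≈ 4.69%.

With a fixed labor force, u_{t+1} = u_t + s·(1−u_t) − f·u_t = u_t·(1−s−f) + s.
Here 1−s−f = 0.588 and s = 0.023.
u_1 = 0.012000 × 0.588 + 0.023 = 0.030056.
u_2 = 0.030056 × 0.588 + 0.023 = 0.040673.
u_3 = 0.040673 × 0.588 + 0.023 = 0.046916.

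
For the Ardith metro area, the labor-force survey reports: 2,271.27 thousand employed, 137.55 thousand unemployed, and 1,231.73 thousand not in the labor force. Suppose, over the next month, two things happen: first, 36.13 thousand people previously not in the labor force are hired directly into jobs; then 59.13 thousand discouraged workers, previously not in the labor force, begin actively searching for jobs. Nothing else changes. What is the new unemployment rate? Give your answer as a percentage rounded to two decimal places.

New unemployment rate ≈ 7.85%.

Initially, labor force = 2,271.27 + 137.55 = 2,408.82 thousand, so u = 137.55/2,408.82 = 5.71%.
After the first change, employed and labor force both rise by 36.13; unemployed unchanged → E = 2,307.40, U = 137.55, labor force = 2,444.95 thousand.
After the second change, unemployed and labor force both rise by 59.13 → E = 2,307.40, U = 196.68, labor force = 2,504.08 thousand.
New unemployment rate = 196.68 / 2,504.08 = 7.85%.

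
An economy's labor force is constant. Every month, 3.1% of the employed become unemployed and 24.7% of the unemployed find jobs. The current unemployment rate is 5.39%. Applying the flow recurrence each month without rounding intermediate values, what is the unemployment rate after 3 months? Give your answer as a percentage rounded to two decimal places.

With a fixed labor force, u_{t+1} = u_t + s·(1−u_t) − f·u_t = u_t·(1−s−f) + s.
Here 1−s−f = 0.722 and s = 0.031.
u_1 = 0.053900 × 0.722 + 0.031 = 0.069916.
u_2 = 0.069916 × 0.722 + 0.031 = 0.081479.
u_3 = 0.081479 × 0.722 + 0.031 = 0.089828.

Unemployment rate after three months ≈ 8.98%.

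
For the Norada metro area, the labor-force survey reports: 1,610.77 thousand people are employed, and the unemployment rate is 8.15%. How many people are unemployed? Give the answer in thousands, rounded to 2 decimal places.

About 142.93 thousand are unemployed.

Let U be the number unemployed. The labor force is E + U, and U/(E+U) = 0.0815.
So U = 0.0815 × 1,610.77 / (1 − 0.0815) = 131.2778 / 0.9185 ≈ 142.93 thousand.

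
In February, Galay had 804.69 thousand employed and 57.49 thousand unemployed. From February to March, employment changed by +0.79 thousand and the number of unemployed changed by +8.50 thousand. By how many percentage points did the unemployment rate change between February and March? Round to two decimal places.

The unemployment rate changed by +0.90 percentage points.

February: labor force = 804.69 + 57.49 = 862.18; u = 57.49/862.18 = 6.67%.
March: labor force = 805.48 + 65.99 = 871.47; u = 65.99/871.47 = 7.57%.
Change = 7.57% − 6.67% = +0.90 pp.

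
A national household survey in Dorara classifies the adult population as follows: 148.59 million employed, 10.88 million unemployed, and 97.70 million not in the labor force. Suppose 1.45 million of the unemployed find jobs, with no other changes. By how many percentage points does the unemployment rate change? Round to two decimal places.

Initially, labor force = 148.59 + 10.88 = 159.47 million, so u = 10.88/159.47 = 6.82%.
After the change, unemployed falls and employed rises by 1.45; labor force unchanged → E = 150.04, U = 9.43, labor force = 159.47 million.
New unemployment rate = 9.43 / 159.47 = 5.91%.
Change = 5.91% − 6.82% = −0.91 percentage points.

The unemployment rate changes by −0.91 percentage points.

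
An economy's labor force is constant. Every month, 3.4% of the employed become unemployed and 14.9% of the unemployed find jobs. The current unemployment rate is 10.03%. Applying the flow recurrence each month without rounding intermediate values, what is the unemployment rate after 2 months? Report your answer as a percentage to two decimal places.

Unemployment rate after two months ≈ 12.87%.

With a fixed labor force, u_{t+1} = u_t + s·(1−u_t) − f·u_t = u_t·(1−s−f) + s.
Here 1−s−f = 0.817 and s = 0.034.
u_1 = 0.100300 × 0.817 + 0.034 = 0.115945.
u_2 = 0.115945 × 0.817 + 0.034 = 0.128727.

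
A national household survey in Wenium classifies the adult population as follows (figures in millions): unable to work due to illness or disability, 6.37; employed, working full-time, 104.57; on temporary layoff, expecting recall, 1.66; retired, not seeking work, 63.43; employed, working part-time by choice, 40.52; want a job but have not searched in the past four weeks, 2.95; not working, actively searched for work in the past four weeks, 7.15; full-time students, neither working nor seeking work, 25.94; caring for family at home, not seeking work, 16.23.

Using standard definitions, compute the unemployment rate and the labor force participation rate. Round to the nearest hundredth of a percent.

Unemployment rate ≈ 5.72%; labor force participation rate ≈ 57.25%.

Employed = 104.57 + 40.52 = 145.09 million.
Unemployed = 1.66 + 7.15 = 8.81 million (jobless and actively searching, or on temporary layoff).
Labor force = 145.09 + 8.81 = 153.90 million.
Not in labor force = 6.37 + 63.43 + 2.95 + 25.94 + 16.23 = 114.92 million (those not working and not actively searching are outside the labor force — including those who want a job but have given up searching).
Civilian working-age population = 153.90 + 114.92 = 268.82 million.
Unemployment rate = 8.81 / 153.90 = 5.72%.
Labor force participation rate = 153.90 / 268.82 = 57.25%.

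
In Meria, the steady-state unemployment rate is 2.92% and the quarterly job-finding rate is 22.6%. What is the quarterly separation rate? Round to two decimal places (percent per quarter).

From u* = s/(s+f): s = u·f/(1−u).
s = 0.0292 × 22.6 / (1 − 0.0292) = 0.6599 / 0.9708 ≈ 0.68% per quarter.

Separation rate ≈ 0.68% per quarter.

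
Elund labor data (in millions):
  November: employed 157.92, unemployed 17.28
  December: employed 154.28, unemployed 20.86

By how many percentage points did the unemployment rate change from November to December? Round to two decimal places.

The unemployment rate changed by +2.05 percentage points.

November: labor force = 157.92 + 17.28 = 175.20; u = 17.28/175.20 = 9.86%.
December: labor force = 154.28 + 20.86 = 175.14; u = 20.86/175.14 = 11.91%.
Change = 11.91% − 9.86% = +2.05 pp.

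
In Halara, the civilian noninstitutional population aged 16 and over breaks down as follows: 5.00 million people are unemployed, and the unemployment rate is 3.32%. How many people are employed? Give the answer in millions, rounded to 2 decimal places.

About 145.60 million are employed.

Labor force = U / u = 5.00 / 0.0332 ≈ 150.60 million.
Employed = labor force − unemployed = 150.60 − 5.00 = 145.60 million.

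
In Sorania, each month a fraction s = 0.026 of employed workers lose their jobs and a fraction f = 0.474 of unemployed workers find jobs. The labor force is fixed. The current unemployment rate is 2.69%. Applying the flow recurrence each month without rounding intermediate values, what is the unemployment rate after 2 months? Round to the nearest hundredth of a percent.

Unemployment rate after two months ≈ 4.57%.

With a fixed labor force, u_{t+1} = u_t + s·(1−u_t) − f·u_t = u_t·(1−s−f) + s.
Here 1−s−f = 0.500 and s = 0.026.
u_1 = 0.026900 × 0.500 + 0.026 = 0.039450.
u_2 = 0.039450 × 0.500 + 0.026 = 0.045725.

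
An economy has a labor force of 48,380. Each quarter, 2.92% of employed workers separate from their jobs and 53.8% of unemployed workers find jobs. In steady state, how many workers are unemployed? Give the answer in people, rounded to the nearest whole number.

About 2,491 are unemployed in steady state.

Steady-state unemployment rate u* = s/(s+f) = 2.92/(2.92+53.8) = 0.051481.
Unemployed = u* × labor force = 0.051481 × 48,380 ≈ 2,491.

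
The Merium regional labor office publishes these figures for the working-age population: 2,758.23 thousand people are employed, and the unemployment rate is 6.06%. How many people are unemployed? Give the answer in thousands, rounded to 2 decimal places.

About 177.93 thousand are unemployed.

Let U be the number unemployed. The labor force is E + U, and U/(E+U) = 0.0606.
So U = 0.0606 × 2,758.23 / (1 − 0.0606) = 167.1487 / 0.9394 ≈ 177.93 thousand.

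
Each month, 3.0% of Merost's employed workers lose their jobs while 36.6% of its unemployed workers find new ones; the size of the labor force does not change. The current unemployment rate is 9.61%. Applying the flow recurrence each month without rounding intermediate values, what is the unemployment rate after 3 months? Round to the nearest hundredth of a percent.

With a fixed labor force, u_{t+1} = u_t + s·(1−u_t) − f·u_t = u_t·(1−s−f) + s.
Here 1−s−f = 0.604 and s = 0.030.
u_1 = 0.096100 × 0.604 + 0.030 = 0.088044.
u_2 = 0.088044 × 0.604 + 0.030 = 0.083179.
u_3 = 0.083179 × 0.604 + 0.030 = 0.080240.

Unemployment rate after three months ≈ 8.02%.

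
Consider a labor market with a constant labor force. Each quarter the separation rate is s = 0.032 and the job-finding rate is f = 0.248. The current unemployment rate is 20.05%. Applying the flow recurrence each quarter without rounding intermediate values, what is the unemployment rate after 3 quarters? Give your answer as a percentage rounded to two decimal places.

With a fixed labor force, u_{t+1} = u_t + s·(1−u_t) − f·u_t = u_t·(1−s−f) + s.
Here 1−s−f = 0.720 and s = 0.032.
u_1 = 0.200500 × 0.720 + 0.032 = 0.176360.
u_2 = 0.176360 × 0.720 + 0.032 = 0.158979.
u_3 = 0.158979 × 0.720 + 0.032 = 0.146465.

Unemployment rate after three quarters ≈ 14.65%.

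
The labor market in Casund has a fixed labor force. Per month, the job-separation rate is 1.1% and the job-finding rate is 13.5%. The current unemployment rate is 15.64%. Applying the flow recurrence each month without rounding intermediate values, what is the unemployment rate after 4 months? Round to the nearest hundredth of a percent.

Unemployment rate after four months ≈ 11.85%.

With a fixed labor force, u_{t+1} = u_t + s·(1−u_t) − f·u_t = u_t·(1−s−f) + s.
Here 1−s−f = 0.854 and s = 0.011.
u_1 = 0.156400 × 0.854 + 0.011 = 0.144566.
u_2 = 0.144566 × 0.854 + 0.011 = 0.134459.
u_3 = 0.134459 × 0.854 + 0.011 = 0.125828.
u_4 = 0.125828 × 0.854 + 0.011 = 0.118457.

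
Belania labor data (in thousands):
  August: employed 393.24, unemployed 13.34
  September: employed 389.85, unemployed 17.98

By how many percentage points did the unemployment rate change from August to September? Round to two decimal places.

August: labor force = 393.24 + 13.34 = 406.58; u = 13.34/406.58 = 3.28%.
September: labor force = 389.85 + 17.98 = 407.83; u = 17.98/407.83 = 4.41%.
Change = 4.41% − 3.28% = +1.13 pp.

The unemployment rate changed by +1.13 percentage points.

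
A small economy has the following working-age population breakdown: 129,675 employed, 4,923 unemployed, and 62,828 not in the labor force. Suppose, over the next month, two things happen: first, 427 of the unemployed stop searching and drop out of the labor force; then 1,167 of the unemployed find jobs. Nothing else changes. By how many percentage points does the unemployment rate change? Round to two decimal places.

Initially, labor force = 129,675 + 4,923 = 134,598, so u = 4,923/134,598 = 3.66%.
After the first change, unemployed and labor force both fall by 427 → E = 129,675, U = 4,496, labor force = 134,171.
After the second change, unemployed falls and employed rises by 1,167; labor force unchanged → E = 130,842, U = 3,329, labor force = 134,171.
New unemployment rate = 3,329 / 134,171 = 2.48%.
Change = 2.48% − 3.66% = −1.18 percentage points.

The unemployment rate changes by −1.18 percentage points.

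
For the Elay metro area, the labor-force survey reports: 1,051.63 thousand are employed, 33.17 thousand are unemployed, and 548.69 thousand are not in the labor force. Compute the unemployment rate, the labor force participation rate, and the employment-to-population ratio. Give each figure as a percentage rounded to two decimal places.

Labor force = employed + unemployed = 1,051.63 + 33.17 = 1,084.80 thousand.
Working-age population = 1,084.80 + 548.69 = 1,633.49 thousand.
Unemployment rate = 33.17 / 1,084.80 = 3.06%.
Labor force participation rate = 1,084.80 / 1,633.49 = 66.41%.
Employment-population ratio = 1,051.63 / 1,633.49 = 64.38%.

Unemployment rate ≈ 3.06%; labor force participation rate ≈ 66.41%; employment-population ratio ≈ 64.38%.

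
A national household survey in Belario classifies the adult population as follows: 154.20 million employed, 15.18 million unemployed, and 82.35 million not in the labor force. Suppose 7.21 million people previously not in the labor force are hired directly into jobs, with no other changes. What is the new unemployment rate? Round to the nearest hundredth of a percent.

Initially, labor force = 154.20 + 15.18 = 169.38 million, so u = 15.18/169.38 = 8.96%.
After the change, employed and labor force both rise by 7.21; unemployed unchanged → E = 161.41, U = 15.18, labor force = 176.59 million.
New unemployment rate = 15.18 / 176.59 = 8.60%.

New unemployment rate ≈ 8.60%.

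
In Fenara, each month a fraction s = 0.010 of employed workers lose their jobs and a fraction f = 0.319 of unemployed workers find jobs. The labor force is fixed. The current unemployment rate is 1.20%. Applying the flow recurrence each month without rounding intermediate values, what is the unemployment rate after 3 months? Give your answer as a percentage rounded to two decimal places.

Unemployment rate after three months ≈ 2.48%.

With a fixed labor force, u_{t+1} = u_t + s·(1−u_t) − f·u_t = u_t·(1−s−f) + s.
Here 1−s−f = 0.671 and s = 0.010.
u_1 = 0.012000 × 0.671 + 0.010 = 0.018052.
u_2 = 0.018052 × 0.671 + 0.010 = 0.022113.
u_3 = 0.022113 × 0.671 + 0.010 = 0.024838.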